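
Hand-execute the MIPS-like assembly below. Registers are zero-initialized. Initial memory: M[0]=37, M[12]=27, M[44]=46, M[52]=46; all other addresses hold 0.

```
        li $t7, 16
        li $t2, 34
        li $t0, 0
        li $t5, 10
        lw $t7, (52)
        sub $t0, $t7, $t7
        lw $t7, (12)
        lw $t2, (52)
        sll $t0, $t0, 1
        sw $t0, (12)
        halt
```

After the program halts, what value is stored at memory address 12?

li $t7, 16 → $t7=16
li $t2, 34 → $t2=34
li $t0, 0 → $t0=0
li $t5, 10 → $t5=10
lw $t7, (52) → $t7=M[52]=46
sub $t0, $t7, $t7 → $t0=46-46=0
lw $t7, (12) → $t7=M[12]=27
lw $t2, (52) → $t2=M[52]=46
sll $t0, $t0, 1 → $t0=0<<1=0
sw $t0, (12) → M[12]=0
halt.

0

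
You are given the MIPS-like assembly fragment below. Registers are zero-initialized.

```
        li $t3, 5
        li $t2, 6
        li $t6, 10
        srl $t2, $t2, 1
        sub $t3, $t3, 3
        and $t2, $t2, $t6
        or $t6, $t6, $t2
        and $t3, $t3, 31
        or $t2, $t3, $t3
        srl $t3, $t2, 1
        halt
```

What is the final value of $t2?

2

li $t3, 5 → $t3=5
li $t2, 6 → $t2=6
li $t6, 10 → $t6=10
srl $t2, $t2, 1 → $t2=6>>1=3
sub $t3, $t3, 3 → $t3=5-3=2
and $t2, $t2, $t6 → $t2=3&10=2
or $t6, $t6, $t2 → $t6=10|2=10
and $t3, $t3, 31 → $t3=2&31=2
or $t2, $t3, $t3 → $t2=2|2=2
srl $t3, $t2, 1 → $t3=2>>1=1
halt.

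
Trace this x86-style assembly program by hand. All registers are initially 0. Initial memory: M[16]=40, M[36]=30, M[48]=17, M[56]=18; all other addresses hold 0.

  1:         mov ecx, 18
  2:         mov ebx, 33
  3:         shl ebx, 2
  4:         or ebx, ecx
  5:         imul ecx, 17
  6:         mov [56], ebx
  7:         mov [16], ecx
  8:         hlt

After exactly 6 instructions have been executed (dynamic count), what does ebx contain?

150

ecx=18
ebx=33
ebx=33<<2=132
ebx=132|18=150
ecx=18*17=306
mov [56], ebx → M[56]=150
After step 6: ebx = 150.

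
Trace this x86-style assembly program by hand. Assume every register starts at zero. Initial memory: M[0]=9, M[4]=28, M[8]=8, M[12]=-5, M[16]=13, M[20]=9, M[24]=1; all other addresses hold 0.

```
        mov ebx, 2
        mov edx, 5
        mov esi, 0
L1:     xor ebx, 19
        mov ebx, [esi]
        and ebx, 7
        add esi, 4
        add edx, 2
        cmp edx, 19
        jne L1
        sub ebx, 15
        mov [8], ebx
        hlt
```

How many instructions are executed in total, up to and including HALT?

after mov ebx, 2: ebx=2
after mov edx, 5: edx=5
after mov esi, 0: esi=0
after xor ebx, 19: ebx=2^19=17
after mov ebx, [esi]: ebx=M[0]=9
after and ebx, 7: ebx=9&7=1
after add esi, 4: esi=0+4=4
after add edx, 2: edx=5+2=7
cmp edx, 19  (cmp 7,19)
jne L1: taken
after xor ebx, 19: ebx=1^19=18
after mov ebx, [esi]: ebx=M[4]=28
after and ebx, 7: ebx=28&7=4
after add esi, 4: esi=4+4=8
after add edx, 2: edx=7+2=9
cmp edx, 19  (cmp 9,19)
jne L1: taken
after xor ebx, 19: ebx=4^19=23
after mov ebx, [esi]: ebx=M[8]=8
after and ebx, 7: ebx=8&7=0
after add esi, 4: esi=8+4=12
after add edx, 2: edx=9+2=11
cmp edx, 19  (cmp 11,19)
jne L1: taken
after xor ebx, 19: ebx=0^19=19
after mov ebx, [esi]: ebx=M[12]=-5
after and ebx, 7: ebx=(-5)&7=3
after add esi, 4: esi=12+4=16
after add edx, 2: edx=11+2=13
cmp edx, 19  (cmp 13,19)
jne L1: taken
after xor ebx, 19: ebx=3^19=16
after mov ebx, [esi]: ebx=M[16]=13
after and ebx, 7: ebx=13&7=5
after add esi, 4: esi=16+4=20
after add edx, 2: edx=13+2=15
cmp edx, 19  (cmp 15,19)
jne L1: taken
after xor ebx, 19: ebx=5^19=22
after mov ebx, [esi]: ebx=M[20]=9
after and ebx, 7: ebx=9&7=1
after add esi, 4: esi=20+4=24
after add edx, 2: edx=15+2=17
cmp edx, 19  (cmp 17,19)
jne L1: taken
after xor ebx, 19: ebx=1^19=18
after mov ebx, [esi]: ebx=M[24]=1
after and ebx, 7: ebx=1&7=1
after add esi, 4: esi=24+4=28
after add edx, 2: edx=17+2=19
cmp edx, 19  (cmp 19,19)
jne L1: not taken
after sub ebx, 15: ebx=1-15=-14
mov [8], ebx → M[8]=-14
halt.
Total executed instructions: 55.

55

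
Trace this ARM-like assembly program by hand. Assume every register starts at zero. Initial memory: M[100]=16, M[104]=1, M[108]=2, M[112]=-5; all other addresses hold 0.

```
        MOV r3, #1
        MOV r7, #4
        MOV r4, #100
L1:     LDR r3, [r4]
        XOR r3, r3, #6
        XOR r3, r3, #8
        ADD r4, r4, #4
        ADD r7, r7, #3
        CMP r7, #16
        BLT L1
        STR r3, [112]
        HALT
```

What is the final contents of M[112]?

-11

r3=1
r7=4
r4=100
r3=M[100]=16
r3=16^6=22
r3=22^8=30
r4=100+4=104
r7=4+3=7
CMP r7, #16  (cmp 7,16)
BLT L1: taken
r3=M[104]=1
r3=1^6=7
r3=7^8=15
r4=104+4=108
r7=7+3=10
CMP r7, #16  (cmp 10,16)
BLT L1: taken
r3=M[108]=2
r3=2^6=4
r3=4^8=12
r4=108+4=112
r7=10+3=13
CMP r7, #16  (cmp 13,16)
BLT L1: taken
r3=M[112]=-5
r3=(-5)^6=-3
r3=(-3)^8=-11
r4=112+4=116
r7=13+3=16
CMP r7, #16  (cmp 16,16)
BLT L1: not taken
STR r3, [112] → M[112]=-11
halt.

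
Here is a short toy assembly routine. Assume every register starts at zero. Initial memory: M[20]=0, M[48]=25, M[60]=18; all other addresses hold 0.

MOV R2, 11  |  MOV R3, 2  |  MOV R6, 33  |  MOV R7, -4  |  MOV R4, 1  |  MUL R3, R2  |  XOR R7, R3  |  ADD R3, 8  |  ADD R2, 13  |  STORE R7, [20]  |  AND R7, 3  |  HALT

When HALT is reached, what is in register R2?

24

after MOV R2, 11: R2=11
after MOV R3, 2: R3=2
after MOV R6, 33: R6=33
after MOV R7, -4: R7=-4
after MOV R4, 1: R4=1
after MUL R3, R2: R3=2*11=22
after XOR R7, R3: R7=(-4)^22=-22
after ADD R3, 8: R3=22+8=30
after ADD R2, 13: R2=11+13=24
STORE R7, [20] → M[20]=-22
after AND R7, 3: R7=(-22)&3=2
halt.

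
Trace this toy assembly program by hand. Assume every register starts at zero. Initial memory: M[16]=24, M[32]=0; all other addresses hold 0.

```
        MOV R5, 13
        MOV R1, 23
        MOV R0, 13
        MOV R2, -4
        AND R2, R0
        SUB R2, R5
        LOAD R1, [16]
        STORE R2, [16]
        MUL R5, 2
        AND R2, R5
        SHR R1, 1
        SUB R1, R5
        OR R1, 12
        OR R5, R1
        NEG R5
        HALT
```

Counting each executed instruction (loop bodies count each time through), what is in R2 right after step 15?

MOV R5, 13 → R5=13
MOV R1, 23 → R1=23
MOV R0, 13 → R0=13
MOV R2, -4 → R2=-4
AND R2, R0 → R2=(-4)&13=12
SUB R2, R5 → R2=12-13=-1
LOAD R1, [16] → R1=M[16]=24
STORE R2, [16] → M[16]=-1
MUL R5, 2 → R5=13*2=26
AND R2, R5 → R2=(-1)&26=26
SHR R1, 1 → R1=24>>1=12
SUB R1, R5 → R1=12-26=-14
OR R1, 12 → R1=(-14)|12=-2
OR R5, R1 → R5=26|(-2)=-2
NEG R5 → R5=-(-2)=2
After step 15: R2 = 26.

26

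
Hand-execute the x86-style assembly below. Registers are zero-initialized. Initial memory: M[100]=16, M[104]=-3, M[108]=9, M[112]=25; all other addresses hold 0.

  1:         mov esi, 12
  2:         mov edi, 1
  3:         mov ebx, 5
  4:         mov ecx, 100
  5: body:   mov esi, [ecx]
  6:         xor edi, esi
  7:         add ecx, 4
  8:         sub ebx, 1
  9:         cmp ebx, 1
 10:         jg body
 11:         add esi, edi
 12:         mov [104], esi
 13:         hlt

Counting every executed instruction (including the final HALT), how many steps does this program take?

esi=12
edi=1
ebx=5
ecx=100
esi=M[100]=16
edi=1^16=17
ecx=100+4=104
ebx=5-1=4
cmp ebx, 1  (cmp 4,1)
jg body: taken
esi=M[104]=-3
edi=17^(-3)=-20
ecx=104+4=108
ebx=4-1=3
cmp ebx, 1  (cmp 3,1)
jg body: taken
esi=M[108]=9
edi=(-20)^9=-27
ecx=108+4=112
ebx=3-1=2
cmp ebx, 1  (cmp 2,1)
jg body: taken
esi=M[112]=25
edi=(-27)^25=-4
ecx=112+4=116
ebx=2-1=1
cmp ebx, 1  (cmp 1,1)
jg body: not taken
esi=25+(-4)=21
mov [104], esi → M[104]=21
halt.
Total executed instructions: 31.

31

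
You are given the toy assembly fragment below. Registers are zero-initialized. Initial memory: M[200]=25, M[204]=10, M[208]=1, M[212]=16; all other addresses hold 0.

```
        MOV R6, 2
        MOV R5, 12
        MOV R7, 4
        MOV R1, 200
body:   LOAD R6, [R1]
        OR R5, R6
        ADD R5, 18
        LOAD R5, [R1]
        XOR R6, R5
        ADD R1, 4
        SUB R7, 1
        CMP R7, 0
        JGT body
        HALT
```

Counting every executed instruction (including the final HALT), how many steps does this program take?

41

after MOV R6, 2: R6=2
after MOV R5, 12: R5=12
after MOV R7, 4: R7=4
after MOV R1, 200: R1=200
after LOAD R6, [R1]: R6=M[200]=25
after OR R5, R6: R5=12|25=29
after ADD R5, 18: R5=29+18=47
after LOAD R5, [R1]: R5=M[200]=25
after XOR R6, R5: R6=25^25=0
after ADD R1, 4: R1=200+4=204
after SUB R7, 1: R7=4-1=3
CMP R7, 0  (cmp 3,0)
JGT body: taken
after LOAD R6, [R1]: R6=M[204]=10
after OR R5, R6: R5=25|10=27
after ADD R5, 18: R5=27+18=45
after LOAD R5, [R1]: R5=M[204]=10
after XOR R6, R5: R6=10^10=0
after ADD R1, 4: R1=204+4=208
after SUB R7, 1: R7=3-1=2
CMP R7, 0  (cmp 2,0)
JGT body: taken
after LOAD R6, [R1]: R6=M[208]=1
after OR R5, R6: R5=10|1=11
after ADD R5, 18: R5=11+18=29
after LOAD R5, [R1]: R5=M[208]=1
after XOR R6, R5: R6=1^1=0
after ADD R1, 4: R1=208+4=212
after SUB R7, 1: R7=2-1=1
CMP R7, 0  (cmp 1,0)
JGT body: taken
after LOAD R6, [R1]: R6=M[212]=16
after OR R5, R6: R5=1|16=17
after ADD R5, 18: R5=17+18=35
after LOAD R5, [R1]: R5=M[212]=16
after XOR R6, R5: R6=16^16=0
after ADD R1, 4: R1=212+4=216
after SUB R7, 1: R7=1-1=0
CMP R7, 0  (cmp 0,0)
JGT body: not taken
halt.
Total executed instructions: 41.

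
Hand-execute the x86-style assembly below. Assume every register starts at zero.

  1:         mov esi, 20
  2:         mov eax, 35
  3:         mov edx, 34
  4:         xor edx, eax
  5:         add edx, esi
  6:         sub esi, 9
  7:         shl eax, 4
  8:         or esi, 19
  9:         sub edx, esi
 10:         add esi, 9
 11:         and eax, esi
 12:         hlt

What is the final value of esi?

36

after mov esi, 20: esi=20
after mov eax, 35: eax=35
after mov edx, 34: edx=34
after xor edx, eax: edx=34^35=1
after add edx, esi: edx=1+20=21
after sub esi, 9: esi=20-9=11
after shl eax, 4: eax=35<<4=560
after or esi, 19: esi=11|19=27
after sub edx, esi: edx=21-27=-6
after add esi, 9: esi=27+9=36
after and eax, esi: eax=560&36=32
halt.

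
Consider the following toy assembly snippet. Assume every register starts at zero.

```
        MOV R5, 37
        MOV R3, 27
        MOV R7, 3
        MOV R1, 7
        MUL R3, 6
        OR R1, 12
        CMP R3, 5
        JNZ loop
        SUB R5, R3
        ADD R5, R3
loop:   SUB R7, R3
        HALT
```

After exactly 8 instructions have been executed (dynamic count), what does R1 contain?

15

R5=37
R3=27
R7=3
R1=7
R3=27*6=162
R1=7|12=15
CMP R3, 5  (cmp 162,5)
JNZ loop: taken
After step 8: R1 = 15.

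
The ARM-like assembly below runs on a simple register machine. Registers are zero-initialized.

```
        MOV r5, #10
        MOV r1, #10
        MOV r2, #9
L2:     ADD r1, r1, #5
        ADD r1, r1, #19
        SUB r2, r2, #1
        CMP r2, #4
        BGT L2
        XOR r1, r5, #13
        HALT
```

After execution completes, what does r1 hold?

7

MOV r5, #10 → r5=10
MOV r1, #10 → r1=10
MOV r2, #9 → r2=9
ADD r1, r1, #5 → r1=10+5=15
ADD r1, r1, #19 → r1=15+19=34
SUB r2, r2, #1 → r2=9-1=8
CMP r2, #4  (cmp 8,4)
BGT L2: taken
ADD r1, r1, #5 → r1=34+5=39
ADD r1, r1, #19 → r1=39+19=58
SUB r2, r2, #1 → r2=8-1=7
CMP r2, #4  (cmp 7,4)
BGT L2: taken
ADD r1, r1, #5 → r1=58+5=63
ADD r1, r1, #19 → r1=63+19=82
SUB r2, r2, #1 → r2=7-1=6
CMP r2, #4  (cmp 6,4)
BGT L2: taken
ADD r1, r1, #5 → r1=82+5=87
ADD r1, r1, #19 → r1=87+19=106
SUB r2, r2, #1 → r2=6-1=5
CMP r2, #4  (cmp 5,4)
BGT L2: taken
ADD r1, r1, #5 → r1=106+5=111
ADD r1, r1, #19 → r1=111+19=130
SUB r2, r2, #1 → r2=5-1=4
CMP r2, #4  (cmp 4,4)
BGT L2: not taken
XOR r1, r5, #13 → r1=10^13=7
halt.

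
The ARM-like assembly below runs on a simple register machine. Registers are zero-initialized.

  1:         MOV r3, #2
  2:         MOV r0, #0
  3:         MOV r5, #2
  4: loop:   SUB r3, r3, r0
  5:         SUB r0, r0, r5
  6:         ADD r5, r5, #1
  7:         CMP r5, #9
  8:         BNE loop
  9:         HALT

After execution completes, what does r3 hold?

79

MOV r3, #2 → r3=2
MOV r0, #0 → r0=0
MOV r5, #2 → r5=2
SUB r3, r3, r0 → r3=2-0=2
SUB r0, r0, r5 → r0=0-2=-2
ADD r5, r5, #1 → r5=2+1=3
CMP r5, #9  (cmp 3,9)
BNE loop: taken
SUB r3, r3, r0 → r3=2-(-2)=4
SUB r0, r0, r5 → r0=(-2)-3=-5
ADD r5, r5, #1 → r5=3+1=4
CMP r5, #9  (cmp 4,9)
BNE loop: taken
SUB r3, r3, r0 → r3=4-(-5)=9
SUB r0, r0, r5 → r0=(-5)-4=-9
ADD r5, r5, #1 → r5=4+1=5
CMP r5, #9  (cmp 5,9)
BNE loop: taken
SUB r3, r3, r0 → r3=9-(-9)=18
SUB r0, r0, r5 → r0=(-9)-5=-14
ADD r5, r5, #1 → r5=5+1=6
CMP r5, #9  (cmp 6,9)
BNE loop: taken
SUB r3, r3, r0 → r3=18-(-14)=32
SUB r0, r0, r5 → r0=(-14)-6=-20
ADD r5, r5, #1 → r5=6+1=7
CMP r5, #9  (cmp 7,9)
BNE loop: taken
SUB r3, r3, r0 → r3=32-(-20)=52
SUB r0, r0, r5 → r0=(-20)-7=-27
ADD r5, r5, #1 → r5=7+1=8
CMP r5, #9  (cmp 8,9)
BNE loop: taken
SUB r3, r3, r0 → r3=52-(-27)=79
SUB r0, r0, r5 → r0=(-27)-8=-35
ADD r5, r5, #1 → r5=8+1=9
CMP r5, #9  (cmp 9,9)
BNE loop: not taken
halt.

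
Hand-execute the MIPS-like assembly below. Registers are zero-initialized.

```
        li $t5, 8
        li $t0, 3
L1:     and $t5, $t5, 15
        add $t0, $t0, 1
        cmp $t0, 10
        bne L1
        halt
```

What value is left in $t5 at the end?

8

$t5=8
$t0=3
$t5=8&15=8
$t0=3+1=4
cmp $t0, 10  (cmp 4,10)
bne L1: taken
$t5=8&15=8
$t0=4+1=5
cmp $t0, 10  (cmp 5,10)
bne L1: taken
$t5=8&15=8
$t0=5+1=6
cmp $t0, 10  (cmp 6,10)
bne L1: taken
$t5=8&15=8
$t0=6+1=7
cmp $t0, 10  (cmp 7,10)
bne L1: taken
$t5=8&15=8
$t0=7+1=8
cmp $t0, 10  (cmp 8,10)
bne L1: taken
$t5=8&15=8
$t0=8+1=9
cmp $t0, 10  (cmp 9,10)
bne L1: taken
$t5=8&15=8
$t0=9+1=10
cmp $t0, 10  (cmp 10,10)
bne L1: not taken
halt.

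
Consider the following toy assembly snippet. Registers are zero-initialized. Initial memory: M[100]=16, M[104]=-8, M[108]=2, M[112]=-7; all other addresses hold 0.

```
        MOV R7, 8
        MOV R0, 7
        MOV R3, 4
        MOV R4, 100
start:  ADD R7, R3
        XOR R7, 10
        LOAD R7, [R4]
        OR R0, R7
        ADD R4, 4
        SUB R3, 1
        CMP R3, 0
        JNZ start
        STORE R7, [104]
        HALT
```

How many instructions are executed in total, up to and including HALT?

R7=8
R0=7
R3=4
R4=100
R7=8+4=12
R7=12^10=6
R7=M[100]=16
R0=7|16=23
R4=100+4=104
R3=4-1=3
CMP R3, 0  (cmp 3,0)
JNZ start: taken
R7=16+3=19
R7=19^10=25
R7=M[104]=-8
R0=23|(-8)=-1
R4=104+4=108
R3=3-1=2
CMP R3, 0  (cmp 2,0)
JNZ start: taken
R7=(-8)+2=-6
R7=(-6)^10=-16
R7=M[108]=2
R0=(-1)|2=-1
R4=108+4=112
R3=2-1=1
CMP R3, 0  (cmp 1,0)
JNZ start: taken
R7=2+1=3
R7=3^10=9
R7=M[112]=-7
R0=(-1)|(-7)=-1
R4=112+4=116
R3=1-1=0
CMP R3, 0  (cmp 0,0)
JNZ start: not taken
STORE R7, [104] → M[104]=-7
halt.
Total executed instructions: 38.

38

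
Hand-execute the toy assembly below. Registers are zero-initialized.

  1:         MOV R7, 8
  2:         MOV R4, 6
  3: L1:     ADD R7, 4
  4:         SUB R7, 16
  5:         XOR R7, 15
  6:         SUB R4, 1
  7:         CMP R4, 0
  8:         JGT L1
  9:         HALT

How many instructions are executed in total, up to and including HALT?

after MOV R7, 8: R7=8
after MOV R4, 6: R4=6
after ADD R7, 4: R7=8+4=12
after SUB R7, 16: R7=12-16=-4
after XOR R7, 15: R7=(-4)^15=-13
after SUB R4, 1: R4=6-1=5
CMP R4, 0  (cmp 5,0)
JGT L1: taken
after ADD R7, 4: R7=(-13)+4=-9
after SUB R7, 16: R7=(-9)-16=-25
after XOR R7, 15: R7=(-25)^15=-24
after SUB R4, 1: R4=5-1=4
CMP R4, 0  (cmp 4,0)
JGT L1: taken
after ADD R7, 4: R7=(-24)+4=-20
after SUB R7, 16: R7=(-20)-16=-36
after XOR R7, 15: R7=(-36)^15=-45
after SUB R4, 1: R4=4-1=3
CMP R4, 0  (cmp 3,0)
JGT L1: taken
after ADD R7, 4: R7=(-45)+4=-41
after SUB R7, 16: R7=(-41)-16=-57
after XOR R7, 15: R7=(-57)^15=-56
after SUB R4, 1: R4=3-1=2
CMP R4, 0  (cmp 2,0)
JGT L1: taken
after ADD R7, 4: R7=(-56)+4=-52
after SUB R7, 16: R7=(-52)-16=-68
after XOR R7, 15: R7=(-68)^15=-77
after SUB R4, 1: R4=2-1=1
CMP R4, 0  (cmp 1,0)
JGT L1: taken
after ADD R7, 4: R7=(-77)+4=-73
after SUB R7, 16: R7=(-73)-16=-89
after XOR R7, 15: R7=(-89)^15=-88
after SUB R4, 1: R4=1-1=0
CMP R4, 0  (cmp 0,0)
JGT L1: not taken
halt.
Total executed instructions: 39.

39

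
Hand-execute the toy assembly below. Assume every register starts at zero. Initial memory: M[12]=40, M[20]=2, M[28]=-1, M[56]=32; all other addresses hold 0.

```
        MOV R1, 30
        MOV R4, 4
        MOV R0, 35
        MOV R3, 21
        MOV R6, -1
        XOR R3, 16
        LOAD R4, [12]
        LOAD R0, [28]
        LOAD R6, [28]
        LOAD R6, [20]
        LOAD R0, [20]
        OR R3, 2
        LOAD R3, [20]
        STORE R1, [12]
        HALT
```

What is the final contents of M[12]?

R1=30
R4=4
R0=35
R3=21
R6=-1
R3=21^16=5
R4=M[12]=40
R0=M[28]=-1
R6=M[28]=-1
R6=M[20]=2
R0=M[20]=2
R3=5|2=7
R3=M[20]=2
STORE R1, [12] → M[12]=30
halt.

30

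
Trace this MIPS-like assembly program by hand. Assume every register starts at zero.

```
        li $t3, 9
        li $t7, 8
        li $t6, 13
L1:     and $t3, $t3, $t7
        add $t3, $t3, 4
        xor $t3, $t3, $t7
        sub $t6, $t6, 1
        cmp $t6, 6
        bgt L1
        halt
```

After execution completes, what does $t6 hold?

6

li $t3, 9 → $t3=9
li $t7, 8 → $t7=8
li $t6, 13 → $t6=13
and $t3, $t3, $t7 → $t3=9&8=8
add $t3, $t3, 4 → $t3=8+4=12
xor $t3, $t3, $t7 → $t3=12^8=4
sub $t6, $t6, 1 → $t6=13-1=12
cmp $t6, 6  (cmp 12,6)
bgt L1: taken
and $t3, $t3, $t7 → $t3=4&8=0
add $t3, $t3, 4 → $t3=0+4=4
xor $t3, $t3, $t7 → $t3=4^8=12
sub $t6, $t6, 1 → $t6=12-1=11
cmp $t6, 6  (cmp 11,6)
bgt L1: taken
and $t3, $t3, $t7 → $t3=12&8=8
add $t3, $t3, 4 → $t3=8+4=12
xor $t3, $t3, $t7 → $t3=12^8=4
sub $t6, $t6, 1 → $t6=11-1=10
cmp $t6, 6  (cmp 10,6)
bgt L1: taken
and $t3, $t3, $t7 → $t3=4&8=0
add $t3, $t3, 4 → $t3=0+4=4
xor $t3, $t3, $t7 → $t3=4^8=12
sub $t6, $t6, 1 → $t6=10-1=9
cmp $t6, 6  (cmp 9,6)
bgt L1: taken
and $t3, $t3, $t7 → $t3=12&8=8
add $t3, $t3, 4 → $t3=8+4=12
xor $t3, $t3, $t7 → $t3=12^8=4
sub $t6, $t6, 1 → $t6=9-1=8
cmp $t6, 6  (cmp 8,6)
bgt L1: taken
and $t3, $t3, $t7 → $t3=4&8=0
add $t3, $t3, 4 → $t3=0+4=4
xor $t3, $t3, $t7 → $t3=4^8=12
sub $t6, $t6, 1 → $t6=8-1=7
cmp $t6, 6  (cmp 7,6)
bgt L1: taken
and $t3, $t3, $t7 → $t3=12&8=8
add $t3, $t3, 4 → $t3=8+4=12
xor $t3, $t3, $t7 → $t3=12^8=4
sub $t6, $t6, 1 → $t6=7-1=6
cmp $t6, 6  (cmp 6,6)
bgt L1: not taken
halt.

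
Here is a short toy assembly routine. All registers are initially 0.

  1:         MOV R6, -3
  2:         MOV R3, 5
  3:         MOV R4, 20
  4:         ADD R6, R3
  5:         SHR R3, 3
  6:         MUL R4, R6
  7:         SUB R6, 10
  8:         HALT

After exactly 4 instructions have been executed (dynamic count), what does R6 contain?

2

MOV R6, -3 → R6=-3
MOV R3, 5 → R3=5
MOV R4, 20 → R4=20
ADD R6, R3 → R6=(-3)+5=2
After step 4: R6 = 2.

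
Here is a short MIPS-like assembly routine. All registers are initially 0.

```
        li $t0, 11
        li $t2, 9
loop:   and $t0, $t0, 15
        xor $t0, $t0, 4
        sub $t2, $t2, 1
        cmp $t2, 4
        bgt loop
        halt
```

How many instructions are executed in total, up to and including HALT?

li $t0, 11 → $t0=11
li $t2, 9 → $t2=9
and $t0, $t0, 15 → $t0=11&15=11
xor $t0, $t0, 4 → $t0=11^4=15
sub $t2, $t2, 1 → $t2=9-1=8
cmp $t2, 4  (cmp 8,4)
bgt loop: taken
and $t0, $t0, 15 → $t0=15&15=15
xor $t0, $t0, 4 → $t0=15^4=11
sub $t2, $t2, 1 → $t2=8-1=7
cmp $t2, 4  (cmp 7,4)
bgt loop: taken
and $t0, $t0, 15 → $t0=11&15=11
xor $t0, $t0, 4 → $t0=11^4=15
sub $t2, $t2, 1 → $t2=7-1=6
cmp $t2, 4  (cmp 6,4)
bgt loop: taken
and $t0, $t0, 15 → $t0=15&15=15
xor $t0, $t0, 4 → $t0=15^4=11
sub $t2, $t2, 1 → $t2=6-1=5
cmp $t2, 4  (cmp 5,4)
bgt loop: taken
and $t0, $t0, 15 → $t0=11&15=11
xor $t0, $t0, 4 → $t0=11^4=15
sub $t2, $t2, 1 → $t2=5-1=4
cmp $t2, 4  (cmp 4,4)
bgt loop: not taken
halt.
Total executed instructions: 28.

28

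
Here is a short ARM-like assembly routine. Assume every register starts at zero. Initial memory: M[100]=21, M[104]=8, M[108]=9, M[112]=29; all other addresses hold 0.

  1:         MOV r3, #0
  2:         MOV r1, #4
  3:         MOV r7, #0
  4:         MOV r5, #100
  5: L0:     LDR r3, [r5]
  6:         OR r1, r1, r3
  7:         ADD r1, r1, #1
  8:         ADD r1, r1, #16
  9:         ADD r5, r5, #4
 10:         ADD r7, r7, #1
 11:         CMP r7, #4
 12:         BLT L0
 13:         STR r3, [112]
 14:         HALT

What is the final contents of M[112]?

29

r3=0
r1=4
r7=0
r5=100
r3=M[100]=21
r1=4|21=21
r1=21+1=22
r1=22+16=38
r5=100+4=104
r7=0+1=1
CMP r7, #4  (cmp 1,4)
BLT L0: taken
r3=M[104]=8
r1=38|8=46
r1=46+1=47
r1=47+16=63
r5=104+4=108
r7=1+1=2
CMP r7, #4  (cmp 2,4)
BLT L0: taken
r3=M[108]=9
r1=63|9=63
r1=63+1=64
r1=64+16=80
r5=108+4=112
r7=2+1=3
CMP r7, #4  (cmp 3,4)
BLT L0: taken
r3=M[112]=29
r1=80|29=93
r1=93+1=94
r1=94+16=110
r5=112+4=116
r7=3+1=4
CMP r7, #4  (cmp 4,4)
BLT L0: not taken
STR r3, [112] → M[112]=29
halt.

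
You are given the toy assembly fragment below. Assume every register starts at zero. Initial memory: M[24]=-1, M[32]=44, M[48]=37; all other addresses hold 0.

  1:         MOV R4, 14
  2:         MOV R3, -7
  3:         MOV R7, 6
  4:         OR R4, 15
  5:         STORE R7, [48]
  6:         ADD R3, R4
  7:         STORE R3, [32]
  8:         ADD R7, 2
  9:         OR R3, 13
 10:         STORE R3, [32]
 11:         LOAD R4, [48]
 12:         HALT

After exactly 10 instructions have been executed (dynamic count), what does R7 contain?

R4=14
R3=-7
R7=6
R4=14|15=15
STORE R7, [48] → M[48]=6
R3=(-7)+15=8
STORE R3, [32] → M[32]=8
R7=6+2=8
R3=8|13=13
STORE R3, [32] → M[32]=13
After step 10: R7 = 8.

8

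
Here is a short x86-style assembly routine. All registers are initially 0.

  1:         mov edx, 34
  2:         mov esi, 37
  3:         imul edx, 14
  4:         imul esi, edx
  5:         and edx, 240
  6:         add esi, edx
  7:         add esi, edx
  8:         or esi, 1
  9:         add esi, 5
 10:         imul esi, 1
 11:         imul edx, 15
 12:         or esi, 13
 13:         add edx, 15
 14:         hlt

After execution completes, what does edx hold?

after mov edx, 34: edx=34
after mov esi, 37: esi=37
after imul edx, 14: edx=34*14=476
after imul esi, edx: esi=37*476=17612
after and edx, 240: edx=476&240=208
after add esi, edx: esi=17612+208=17820
after add esi, edx: esi=17820+208=18028
after or esi, 1: esi=18028|1=18029
after add esi, 5: esi=18029+5=18034
after imul esi, 1: esi=18034*1=18034
after imul edx, 15: edx=208*15=3120
after or esi, 13: esi=18034|13=18047
after add edx, 15: edx=3120+15=3135
halt.

3135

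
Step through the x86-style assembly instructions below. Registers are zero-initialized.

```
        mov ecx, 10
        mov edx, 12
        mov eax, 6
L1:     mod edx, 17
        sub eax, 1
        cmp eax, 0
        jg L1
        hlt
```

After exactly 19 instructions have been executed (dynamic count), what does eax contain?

after mov ecx, 10: ecx=10
after mov edx, 12: edx=12
after mov eax, 6: eax=6
after mod edx, 17: edx=12%17=12
after sub eax, 1: eax=6-1=5
cmp eax, 0  (cmp 5,0)
jg L1: taken
after mod edx, 17: edx=12%17=12
after sub eax, 1: eax=5-1=4
cmp eax, 0  (cmp 4,0)
jg L1: taken
after mod edx, 17: edx=12%17=12
after sub eax, 1: eax=4-1=3
cmp eax, 0  (cmp 3,0)
jg L1: taken
after mod edx, 17: edx=12%17=12
after sub eax, 1: eax=3-1=2
cmp eax, 0  (cmp 2,0)
jg L1: taken
After step 19: eax = 2.

2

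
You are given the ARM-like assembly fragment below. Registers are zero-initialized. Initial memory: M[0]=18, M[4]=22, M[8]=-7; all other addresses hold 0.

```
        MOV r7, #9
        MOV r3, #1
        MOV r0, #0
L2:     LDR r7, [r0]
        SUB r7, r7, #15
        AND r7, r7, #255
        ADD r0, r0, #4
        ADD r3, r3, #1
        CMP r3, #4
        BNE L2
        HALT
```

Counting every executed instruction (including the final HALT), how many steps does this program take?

25

after MOV r7, #9: r7=9
after MOV r3, #1: r3=1
after MOV r0, #0: r0=0
after LDR r7, [r0]: r7=M[0]=18
after SUB r7, r7, #15: r7=18-15=3
after AND r7, r7, #255: r7=3&255=3
after ADD r0, r0, #4: r0=0+4=4
after ADD r3, r3, #1: r3=1+1=2
CMP r3, #4  (cmp 2,4)
BNE L2: taken
after LDR r7, [r0]: r7=M[4]=22
after SUB r7, r7, #15: r7=22-15=7
after AND r7, r7, #255: r7=7&255=7
after ADD r0, r0, #4: r0=4+4=8
after ADD r3, r3, #1: r3=2+1=3
CMP r3, #4  (cmp 3,4)
BNE L2: taken
after LDR r7, [r0]: r7=M[8]=-7
after SUB r7, r7, #15: r7=(-7)-15=-22
after AND r7, r7, #255: r7=(-22)&255=234
after ADD r0, r0, #4: r0=8+4=12
after ADD r3, r3, #1: r3=3+1=4
CMP r3, #4  (cmp 4,4)
BNE L2: not taken
halt.
Total executed instructions: 25.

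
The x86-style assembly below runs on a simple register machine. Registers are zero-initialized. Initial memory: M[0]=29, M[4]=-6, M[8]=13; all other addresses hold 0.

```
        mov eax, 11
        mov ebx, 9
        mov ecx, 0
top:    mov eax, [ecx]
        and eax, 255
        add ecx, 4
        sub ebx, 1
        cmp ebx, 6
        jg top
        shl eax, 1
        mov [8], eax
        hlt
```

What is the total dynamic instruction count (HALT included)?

24

mov eax, 11 → eax=11
mov ebx, 9 → ebx=9
mov ecx, 0 → ecx=0
mov eax, [ecx] → eax=M[0]=29
and eax, 255 → eax=29&255=29
add ecx, 4 → ecx=0+4=4
sub ebx, 1 → ebx=9-1=8
cmp ebx, 6  (cmp 8,6)
jg top: taken
mov eax, [ecx] → eax=M[4]=-6
and eax, 255 → eax=(-6)&255=250
add ecx, 4 → ecx=4+4=8
sub ebx, 1 → ebx=8-1=7
cmp ebx, 6  (cmp 7,6)
jg top: taken
mov eax, [ecx] → eax=M[8]=13
and eax, 255 → eax=13&255=13
add ecx, 4 → ecx=8+4=12
sub ebx, 1 → ebx=7-1=6
cmp ebx, 6  (cmp 6,6)
jg top: not taken
shl eax, 1 → eax=13<<1=26
mov [8], eax → M[8]=26
halt.
Total executed instructions: 24.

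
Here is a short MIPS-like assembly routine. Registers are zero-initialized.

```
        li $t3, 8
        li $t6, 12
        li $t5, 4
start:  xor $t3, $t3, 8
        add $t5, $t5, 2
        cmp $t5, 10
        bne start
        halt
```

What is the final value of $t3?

0

after li $t3, 8: $t3=8
after li $t6, 12: $t6=12
after li $t5, 4: $t5=4
after xor $t3, $t3, 8: $t3=8^8=0
after add $t5, $t5, 2: $t5=4+2=6
cmp $t5, 10  (cmp 6,10)
bne start: taken
after xor $t3, $t3, 8: $t3=0^8=8
after add $t5, $t5, 2: $t5=6+2=8
cmp $t5, 10  (cmp 8,10)
bne start: taken
after xor $t3, $t3, 8: $t3=8^8=0
after add $t5, $t5, 2: $t5=8+2=10
cmp $t5, 10  (cmp 10,10)
bne start: not taken
halt.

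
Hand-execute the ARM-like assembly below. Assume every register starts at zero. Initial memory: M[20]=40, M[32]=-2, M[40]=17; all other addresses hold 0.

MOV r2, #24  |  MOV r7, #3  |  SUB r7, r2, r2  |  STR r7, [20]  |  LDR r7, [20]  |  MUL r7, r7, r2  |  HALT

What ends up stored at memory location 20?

0

r2=24
r7=3
r7=24-24=0
STR r7, [20] → M[20]=0
r7=M[20]=0
r7=0*24=0
halt.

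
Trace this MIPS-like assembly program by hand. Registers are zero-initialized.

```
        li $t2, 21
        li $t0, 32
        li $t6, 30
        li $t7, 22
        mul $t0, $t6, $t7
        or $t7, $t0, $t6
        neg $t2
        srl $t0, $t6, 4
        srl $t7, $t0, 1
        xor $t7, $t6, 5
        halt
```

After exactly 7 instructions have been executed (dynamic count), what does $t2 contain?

-21

after li $t2, 21: $t2=21
after li $t0, 32: $t0=32
after li $t6, 30: $t6=30
after li $t7, 22: $t7=22
after mul $t0, $t6, $t7: $t0=30*22=660
after or $t7, $t0, $t6: $t7=660|30=670
after neg $t2: $t2=-(21)=-21
After step 7: $t2 = -21.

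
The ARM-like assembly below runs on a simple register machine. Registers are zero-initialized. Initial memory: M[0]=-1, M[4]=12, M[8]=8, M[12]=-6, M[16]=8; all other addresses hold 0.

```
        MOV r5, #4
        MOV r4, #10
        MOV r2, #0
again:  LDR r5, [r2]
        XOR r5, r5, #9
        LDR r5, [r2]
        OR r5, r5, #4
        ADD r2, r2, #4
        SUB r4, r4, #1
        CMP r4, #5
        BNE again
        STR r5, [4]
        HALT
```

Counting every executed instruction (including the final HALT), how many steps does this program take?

after MOV r5, #4: r5=4
after MOV r4, #10: r4=10
after MOV r2, #0: r2=0
after LDR r5, [r2]: r5=M[0]=-1
after XOR r5, r5, #9: r5=(-1)^9=-10
after LDR r5, [r2]: r5=M[0]=-1
after OR r5, r5, #4: r5=(-1)|4=-1
after ADD r2, r2, #4: r2=0+4=4
after SUB r4, r4, #1: r4=10-1=9
CMP r4, #5  (cmp 9,5)
BNE again: taken
after LDR r5, [r2]: r5=M[4]=12
after XOR r5, r5, #9: r5=12^9=5
after LDR r5, [r2]: r5=M[4]=12
after OR r5, r5, #4: r5=12|4=12
after ADD r2, r2, #4: r2=4+4=8
after SUB r4, r4, #1: r4=9-1=8
CMP r4, #5  (cmp 8,5)
BNE again: taken
after LDR r5, [r2]: r5=M[8]=8
after XOR r5, r5, #9: r5=8^9=1
after LDR r5, [r2]: r5=M[8]=8
after OR r5, r5, #4: r5=8|4=12
after ADD r2, r2, #4: r2=8+4=12
after SUB r4, r4, #1: r4=8-1=7
CMP r4, #5  (cmp 7,5)
BNE again: taken
after LDR r5, [r2]: r5=M[12]=-6
after XOR r5, r5, #9: r5=(-6)^9=-13
after LDR r5, [r2]: r5=M[12]=-6
after OR r5, r5, #4: r5=(-6)|4=-2
after ADD r2, r2, #4: r2=12+4=16
after SUB r4, r4, #1: r4=7-1=6
CMP r4, #5  (cmp 6,5)
BNE again: taken
after LDR r5, [r2]: r5=M[16]=8
after XOR r5, r5, #9: r5=8^9=1
after LDR r5, [r2]: r5=M[16]=8
after OR r5, r5, #4: r5=8|4=12
after ADD r2, r2, #4: r2=16+4=20
after SUB r4, r4, #1: r4=6-1=5
CMP r4, #5  (cmp 5,5)
BNE again: not taken
STR r5, [4] → M[4]=12
halt.
Total executed instructions: 45.

45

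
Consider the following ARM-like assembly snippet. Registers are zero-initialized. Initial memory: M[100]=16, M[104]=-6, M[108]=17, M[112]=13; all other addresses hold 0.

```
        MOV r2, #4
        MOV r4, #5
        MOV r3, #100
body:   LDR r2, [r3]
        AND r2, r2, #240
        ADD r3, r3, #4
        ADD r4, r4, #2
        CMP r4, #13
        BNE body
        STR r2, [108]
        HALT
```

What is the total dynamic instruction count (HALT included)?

after MOV r2, #4: r2=4
after MOV r4, #5: r4=5
after MOV r3, #100: r3=100
after LDR r2, [r3]: r2=M[100]=16
after AND r2, r2, #240: r2=16&240=16
after ADD r3, r3, #4: r3=100+4=104
after ADD r4, r4, #2: r4=5+2=7
CMP r4, #13  (cmp 7,13)
BNE body: taken
after LDR r2, [r3]: r2=M[104]=-6
after AND r2, r2, #240: r2=(-6)&240=240
after ADD r3, r3, #4: r3=104+4=108
after ADD r4, r4, #2: r4=7+2=9
CMP r4, #13  (cmp 9,13)
BNE body: taken
after LDR r2, [r3]: r2=M[108]=17
after AND r2, r2, #240: r2=17&240=16
after ADD r3, r3, #4: r3=108+4=112
after ADD r4, r4, #2: r4=9+2=11
CMP r4, #13  (cmp 11,13)
BNE body: taken
after LDR r2, [r3]: r2=M[112]=13
after AND r2, r2, #240: r2=13&240=0
after ADD r3, r3, #4: r3=112+4=116
after ADD r4, r4, #2: r4=11+2=13
CMP r4, #13  (cmp 13,13)
BNE body: not taken
STR r2, [108] → M[108]=0
halt.
Total executed instructions: 29.

29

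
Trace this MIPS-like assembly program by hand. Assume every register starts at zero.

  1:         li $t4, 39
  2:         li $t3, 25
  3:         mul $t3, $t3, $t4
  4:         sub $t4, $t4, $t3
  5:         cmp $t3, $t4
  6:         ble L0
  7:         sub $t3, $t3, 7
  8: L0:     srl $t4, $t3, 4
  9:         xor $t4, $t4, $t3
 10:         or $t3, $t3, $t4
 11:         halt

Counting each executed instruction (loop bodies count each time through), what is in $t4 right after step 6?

$t4=39
$t3=25
$t3=25*39=975
$t4=39-975=-936
cmp $t3, $t4  (cmp 975,-936)
ble L0: not taken
After step 6: $t4 = -936.

-936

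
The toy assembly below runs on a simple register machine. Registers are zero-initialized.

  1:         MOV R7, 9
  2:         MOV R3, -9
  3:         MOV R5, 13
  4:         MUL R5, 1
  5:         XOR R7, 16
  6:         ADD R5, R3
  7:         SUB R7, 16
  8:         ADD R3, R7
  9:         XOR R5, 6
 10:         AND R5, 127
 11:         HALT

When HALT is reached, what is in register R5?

2

after MOV R7, 9: R7=9
after MOV R3, -9: R3=-9
after MOV R5, 13: R5=13
after MUL R5, 1: R5=13*1=13
after XOR R7, 16: R7=9^16=25
after ADD R5, R3: R5=13+(-9)=4
after SUB R7, 16: R7=25-16=9
after ADD R3, R7: R3=(-9)+9=0
after XOR R5, 6: R5=4^6=2
after AND R5, 127: R5=2&127=2
halt.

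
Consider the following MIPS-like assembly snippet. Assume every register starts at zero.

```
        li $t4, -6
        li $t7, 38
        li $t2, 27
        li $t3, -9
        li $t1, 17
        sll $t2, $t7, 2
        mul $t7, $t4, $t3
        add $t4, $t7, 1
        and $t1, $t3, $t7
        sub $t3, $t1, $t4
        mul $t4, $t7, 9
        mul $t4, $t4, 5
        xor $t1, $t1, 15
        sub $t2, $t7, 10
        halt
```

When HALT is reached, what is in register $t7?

after li $t4, -6: $t4=-6
after li $t7, 38: $t7=38
after li $t2, 27: $t2=27
after li $t3, -9: $t3=-9
after li $t1, 17: $t1=17
after sll $t2, $t7, 2: $t2=38<<2=152
after mul $t7, $t4, $t3: $t7=(-6)*(-9)=54
after add $t4, $t7, 1: $t4=54+1=55
after and $t1, $t3, $t7: $t1=(-9)&54=54
after sub $t3, $t1, $t4: $t3=54-55=-1
after mul $t4, $t7, 9: $t4=54*9=486
after mul $t4, $t4, 5: $t4=486*5=2430
after xor $t1, $t1, 15: $t1=54^15=57
after sub $t2, $t7, 10: $t2=54-10=44
halt.

54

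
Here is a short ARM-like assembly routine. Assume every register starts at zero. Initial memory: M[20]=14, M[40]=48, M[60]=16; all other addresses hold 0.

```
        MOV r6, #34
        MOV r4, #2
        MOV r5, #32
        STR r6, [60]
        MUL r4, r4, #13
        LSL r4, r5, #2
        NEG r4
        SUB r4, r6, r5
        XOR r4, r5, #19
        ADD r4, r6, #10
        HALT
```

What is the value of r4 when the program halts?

44

r6=34
r4=2
r5=32
STR r6, [60] → M[60]=34
r4=2*13=26
r4=32<<2=128
r4=-(128)=-128
r4=34-32=2
r4=32^19=51
r4=34+10=44
halt.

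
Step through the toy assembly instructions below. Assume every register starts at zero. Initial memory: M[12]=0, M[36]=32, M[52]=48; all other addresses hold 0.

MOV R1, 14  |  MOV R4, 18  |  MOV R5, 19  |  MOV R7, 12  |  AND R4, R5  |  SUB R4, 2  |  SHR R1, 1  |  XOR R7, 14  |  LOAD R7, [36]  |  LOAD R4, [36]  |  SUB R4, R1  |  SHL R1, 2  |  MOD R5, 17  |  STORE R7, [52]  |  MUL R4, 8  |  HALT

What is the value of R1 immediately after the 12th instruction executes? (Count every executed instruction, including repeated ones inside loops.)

28

MOV R1, 14 → R1=14
MOV R4, 18 → R4=18
MOV R5, 19 → R5=19
MOV R7, 12 → R7=12
AND R4, R5 → R4=18&19=18
SUB R4, 2 → R4=18-2=16
SHR R1, 1 → R1=14>>1=7
XOR R7, 14 → R7=12^14=2
LOAD R7, [36] → R7=M[36]=32
LOAD R4, [36] → R4=M[36]=32
SUB R4, R1 → R4=32-7=25
SHL R1, 2 → R1=7<<2=28
After step 12: R1 = 28.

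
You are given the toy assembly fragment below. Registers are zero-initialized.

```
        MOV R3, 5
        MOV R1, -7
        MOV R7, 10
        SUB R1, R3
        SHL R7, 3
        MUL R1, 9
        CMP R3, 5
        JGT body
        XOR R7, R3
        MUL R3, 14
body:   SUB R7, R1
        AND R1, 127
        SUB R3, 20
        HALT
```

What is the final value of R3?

50

MOV R3, 5 → R3=5
MOV R1, -7 → R1=-7
MOV R7, 10 → R7=10
SUB R1, R3 → R1=(-7)-5=-12
SHL R7, 3 → R7=10<<3=80
MUL R1, 9 → R1=(-12)*9=-108
CMP R3, 5  (cmp 5,5)
JGT body: not taken
XOR R7, R3 → R7=80^5=85
MUL R3, 14 → R3=5*14=70
SUB R7, R1 → R7=85-(-108)=193
AND R1, 127 → R1=(-108)&127=20
SUB R3, 20 → R3=70-20=50
halt.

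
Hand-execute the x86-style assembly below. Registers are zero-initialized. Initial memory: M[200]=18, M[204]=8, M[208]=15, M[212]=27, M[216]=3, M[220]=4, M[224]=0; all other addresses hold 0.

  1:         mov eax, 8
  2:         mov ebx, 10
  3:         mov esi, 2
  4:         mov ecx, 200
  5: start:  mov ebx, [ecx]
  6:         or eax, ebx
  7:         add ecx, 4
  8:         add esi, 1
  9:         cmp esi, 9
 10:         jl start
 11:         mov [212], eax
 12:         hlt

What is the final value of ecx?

228

after mov eax, 8: eax=8
after mov ebx, 10: ebx=10
after mov esi, 2: esi=2
after mov ecx, 200: ecx=200
after mov ebx, [ecx]: ebx=M[200]=18
after or eax, ebx: eax=8|18=26
after add ecx, 4: ecx=200+4=204
after add esi, 1: esi=2+1=3
cmp esi, 9  (cmp 3,9)
jl start: taken
after mov ebx, [ecx]: ebx=M[204]=8
after or eax, ebx: eax=26|8=26
after add ecx, 4: ecx=204+4=208
after add esi, 1: esi=3+1=4
cmp esi, 9  (cmp 4,9)
jl start: taken
after mov ebx, [ecx]: ebx=M[208]=15
after or eax, ebx: eax=26|15=31
after add ecx, 4: ecx=208+4=212
after add esi, 1: esi=4+1=5
cmp esi, 9  (cmp 5,9)
jl start: taken
after mov ebx, [ecx]: ebx=M[212]=27
after or eax, ebx: eax=31|27=31
after add ecx, 4: ecx=212+4=216
after add esi, 1: esi=5+1=6
cmp esi, 9  (cmp 6,9)
jl start: taken
after mov ebx, [ecx]: ebx=M[216]=3
after or eax, ebx: eax=31|3=31
after add ecx, 4: ecx=216+4=220
after add esi, 1: esi=6+1=7
cmp esi, 9  (cmp 7,9)
jl start: taken
after mov ebx, [ecx]: ebx=M[220]=4
after or eax, ebx: eax=31|4=31
after add ecx, 4: ecx=220+4=224
after add esi, 1: esi=7+1=8
cmp esi, 9  (cmp 8,9)
jl start: taken
after mov ebx, [ecx]: ebx=M[224]=0
after or eax, ebx: eax=31|0=31
after add ecx, 4: ecx=224+4=228
after add esi, 1: esi=8+1=9
cmp esi, 9  (cmp 9,9)
jl start: not taken
mov [212], eax → M[212]=31
halt.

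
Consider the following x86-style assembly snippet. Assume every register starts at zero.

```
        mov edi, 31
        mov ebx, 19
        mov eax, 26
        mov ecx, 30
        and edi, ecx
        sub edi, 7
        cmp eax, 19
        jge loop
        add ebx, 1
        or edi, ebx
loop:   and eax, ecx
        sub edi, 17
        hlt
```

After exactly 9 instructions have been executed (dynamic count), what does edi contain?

edi=31
ebx=19
eax=26
ecx=30
edi=31&30=30
edi=30-7=23
cmp eax, 19  (cmp 26,19)
jge loop: taken
eax=26&30=26
After step 9: edi = 23.

23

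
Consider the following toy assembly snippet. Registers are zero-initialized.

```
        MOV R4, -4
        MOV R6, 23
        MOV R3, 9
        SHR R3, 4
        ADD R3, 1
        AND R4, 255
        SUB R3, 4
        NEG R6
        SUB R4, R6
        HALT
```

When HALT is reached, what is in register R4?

MOV R4, -4 → R4=-4
MOV R6, 23 → R6=23
MOV R3, 9 → R3=9
SHR R3, 4 → R3=9>>4=0
ADD R3, 1 → R3=0+1=1
AND R4, 255 → R4=(-4)&255=252
SUB R3, 4 → R3=1-4=-3
NEG R6 → R6=-(23)=-23
SUB R4, R6 → R4=252-(-23)=275
halt.

275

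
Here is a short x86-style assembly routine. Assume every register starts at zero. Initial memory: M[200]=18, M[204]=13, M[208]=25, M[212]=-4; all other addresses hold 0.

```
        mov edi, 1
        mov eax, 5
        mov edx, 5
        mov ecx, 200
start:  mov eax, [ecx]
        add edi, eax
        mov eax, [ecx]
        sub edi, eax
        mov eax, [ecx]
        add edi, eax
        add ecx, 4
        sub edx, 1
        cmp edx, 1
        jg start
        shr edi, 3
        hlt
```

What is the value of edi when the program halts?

mov edi, 1 → edi=1
mov eax, 5 → eax=5
mov edx, 5 → edx=5
mov ecx, 200 → ecx=200
mov eax, [ecx] → eax=M[200]=18
add edi, eax → edi=1+18=19
mov eax, [ecx] → eax=M[200]=18
sub edi, eax → edi=19-18=1
mov eax, [ecx] → eax=M[200]=18
add edi, eax → edi=1+18=19
add ecx, 4 → ecx=200+4=204
sub edx, 1 → edx=5-1=4
cmp edx, 1  (cmp 4,1)
jg start: taken
mov eax, [ecx] → eax=M[204]=13
add edi, eax → edi=19+13=32
mov eax, [ecx] → eax=M[204]=13
sub edi, eax → edi=32-13=19
mov eax, [ecx] → eax=M[204]=13
add edi, eax → edi=19+13=32
add ecx, 4 → ecx=204+4=208
sub edx, 1 → edx=4-1=3
cmp edx, 1  (cmp 3,1)
jg start: taken
mov eax, [ecx] → eax=M[208]=25
add edi, eax → edi=32+25=57
mov eax, [ecx] → eax=M[208]=25
sub edi, eax → edi=57-25=32
mov eax, [ecx] → eax=M[208]=25
add edi, eax → edi=32+25=57
add ecx, 4 → ecx=208+4=212
sub edx, 1 → edx=3-1=2
cmp edx, 1  (cmp 2,1)
jg start: taken
mov eax, [ecx] → eax=M[212]=-4
add edi, eax → edi=57+(-4)=53
mov eax, [ecx] → eax=M[212]=-4
sub edi, eax → edi=53-(-4)=57
mov eax, [ecx] → eax=M[212]=-4
add edi, eax → edi=57+(-4)=53
add ecx, 4 → ecx=212+4=216
sub edx, 1 → edx=2-1=1
cmp edx, 1  (cmp 1,1)
jg start: not taken
shr edi, 3 → edi=53>>3=6
halt.

6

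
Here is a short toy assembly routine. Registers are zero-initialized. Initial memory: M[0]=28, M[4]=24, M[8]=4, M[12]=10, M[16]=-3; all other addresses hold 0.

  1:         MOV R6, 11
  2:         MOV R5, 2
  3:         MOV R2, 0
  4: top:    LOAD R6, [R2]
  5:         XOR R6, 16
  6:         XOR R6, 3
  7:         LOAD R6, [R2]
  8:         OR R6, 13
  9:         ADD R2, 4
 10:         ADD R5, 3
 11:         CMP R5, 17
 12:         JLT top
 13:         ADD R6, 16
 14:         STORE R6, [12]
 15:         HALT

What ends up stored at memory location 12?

13

R6=11
R5=2
R2=0
R6=M[0]=28
R6=28^16=12
R6=12^3=15
R6=M[0]=28
R6=28|13=29
R2=0+4=4
R5=2+3=5
CMP R5, 17  (cmp 5,17)
JLT top: taken
R6=M[4]=24
R6=24^16=8
R6=8^3=11
R6=M[4]=24
R6=24|13=29
R2=4+4=8
R5=5+3=8
CMP R5, 17  (cmp 8,17)
JLT top: taken
R6=M[8]=4
R6=4^16=20
R6=20^3=23
R6=M[8]=4
R6=4|13=13
R2=8+4=12
R5=8+3=11
CMP R5, 17  (cmp 11,17)
JLT top: taken
R6=M[12]=10
R6=10^16=26
R6=26^3=25
R6=M[12]=10
R6=10|13=15
R2=12+4=16
R5=11+3=14
CMP R5, 17  (cmp 14,17)
JLT top: taken
R6=M[16]=-3
R6=(-3)^16=-19
R6=(-19)^3=-18
R6=M[16]=-3
R6=(-3)|13=-3
R2=16+4=20
R5=14+3=17
CMP R5, 17  (cmp 17,17)
JLT top: not taken
R6=(-3)+16=13
STORE R6, [12] → M[12]=13
halt.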